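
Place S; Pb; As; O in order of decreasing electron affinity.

O is in period 2, group 16; S is in period 3, group 16; As is in period 4, group 15; Pb is in period 6, group 14.
Atoms with high Z_eff and room in the valence shell (especially the halogens) have the most exothermic electron affinities.
Neither a single period nor a single group — weigh both effects.
As > Pb: relative to Pb, both the across-period and down-group shifts push As's electron affinity up.
O > As: relative to As, both the across-period and down-group shifts push O's electron affinity up.
S > O: this pair runs against the simple trend — see the exception note.
Note the exception: S has a higher electron affinity than O, contrary to the simple trend — the compact 2p subshell of O repels the added electron more than S's larger 3p does.
Approximate values (kJ/mol): O 141, S 200, As 78, Pb 35.
So from highest to lowest: S > O > As > Pb.

S > O > As > Pb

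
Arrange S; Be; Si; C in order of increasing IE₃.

Si < S < C < Be

After 2 electrons have been removed, what remains? S²⁺ still has 4 valence electrons; Be²⁺ is the bare [He] core; Si²⁺ still has 2 valence electrons; C²⁺ still has 2 valence electrons.
Breaking into a closed-shell core is much more expensive than removing a leftover valence electron — Be has the largest IE_3 here.
Valence configurations: S²⁺ [Ne]3s²3p², Si²⁺ [Ne]3s², C²⁺ [He]2s².
Tabulated IE_3 (kJ/mol): S 3357, Be 14849, Si 3232, C 4620.
So the third ionization energies run Si < S < C < Be.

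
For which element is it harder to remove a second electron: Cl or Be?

Cl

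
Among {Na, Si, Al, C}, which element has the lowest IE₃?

Al

Consider each +2 ion: Na²⁺ is already 1 electron into the core; Si²⁺ still has 2 valence electrons; Al²⁺ still has 1 valence electron; C²⁺ still has 2 valence electrons.
Core electrons are held far more tightly than valence electrons, so Na tops the IE_3 order.
Valence configurations: Si²⁺ [Ne]3s², Al²⁺ [Ne]3s¹, C²⁺ [He]2s².
Approximate IE_3 values (kJ/mol): Na 6910, Si 3232, Al 2745, C 4620.
So the third ionization energies run Al < Si < C < Na.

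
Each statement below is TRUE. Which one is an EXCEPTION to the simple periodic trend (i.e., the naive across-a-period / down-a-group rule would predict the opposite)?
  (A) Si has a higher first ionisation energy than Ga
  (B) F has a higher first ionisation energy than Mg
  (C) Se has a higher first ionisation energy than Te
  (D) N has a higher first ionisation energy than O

(D)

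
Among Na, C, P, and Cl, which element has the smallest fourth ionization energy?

P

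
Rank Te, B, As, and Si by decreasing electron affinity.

B is in period 2, group 13; Si is in period 3, group 14; As is in period 4, group 15; Te is in period 5, group 16.
EA tends to increase across a period and decrease down a group, though the pattern is less regular than for IE or radius.
These sit on a diagonal, where the across-period and down-group effects partly cancel.
As > B: period and group pull opposite ways; the across-period shift dominates (78 vs 27 kJ/mol).
Si > As: the two effects oppose for this pair; the down-group effect wins (134 vs 78 kJ/mol).
Te > Si: the two effects oppose for this pair; the across-period effect wins (190 vs 134 kJ/mol).
Tabulated electron affinity (kJ/mol): B 27, Si 134, As 78, Te 190.
So from highest to lowest: Te > Si > As > B.

Te, Si, As, B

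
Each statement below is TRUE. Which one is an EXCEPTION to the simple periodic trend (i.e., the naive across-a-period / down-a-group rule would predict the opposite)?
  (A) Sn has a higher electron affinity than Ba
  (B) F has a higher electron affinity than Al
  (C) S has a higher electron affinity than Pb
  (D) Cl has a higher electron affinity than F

(D)

The general trend: electron affinity increases across a period and decreases down a group.
(A) Sn (period 5, group 14) vs Ba (period 6, group 2): the stated order agrees with the simple trend.
(B) F (period 2, group 17) vs Al (period 3, group 13): the stated order agrees with the simple trend.
(C) S (period 3, group 16) vs Pb (period 6, group 14): the stated order agrees with the simple trend.
(D) Cl (period 3, group 17) vs F (period 2, group 17): the stated order contradicts the simple trend.
The exception is (D): F's small 2p subshell makes the incoming electron feel strong e⁻–e⁻ repulsion, so Cl actually releases more energy on gaining an electron.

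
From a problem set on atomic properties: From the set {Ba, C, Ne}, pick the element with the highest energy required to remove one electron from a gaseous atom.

C is in period 2, group 14; Ne is in period 2, group 18; Ba is in period 6, group 2.
Removing the outermost electron gets harder across a period and easier down a group.
These span different periods and groups, so the two trends combine.
C > Ba: relative to Ba, both the across-period and down-group shifts push C's first ionization energy up.
Ne > C: both are in period 2; the period trend gives Ne the larger value.
Approximate values (kJ/mol): C 1086, Ne 2081, Ba 503.
The highest energy required to remove one electron from a gaseous atom among these belongs to Ne.

Ne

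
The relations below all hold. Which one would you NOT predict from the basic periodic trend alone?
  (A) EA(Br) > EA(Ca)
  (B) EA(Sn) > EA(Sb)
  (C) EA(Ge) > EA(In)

The general trend: electron affinity increases across a period and decreases down a group.
(A) Br (period 4, group 17) vs Ca (period 4, group 2): the stated order agrees with the simple trend.
(B) Sn (period 5, group 14) vs Sb (period 5, group 15): the stated order contradicts the simple trend.
(C) Ge (period 4, group 14) vs In (period 5, group 13): the stated order agrees with the simple trend.
The exception is (B): adding an electron to Sb's half-filled 5p³ is unfavourable, so Sn has the more exothermic EA.

(B)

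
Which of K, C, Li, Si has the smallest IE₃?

Consider each +2 ion: K²⁺ is already 1 electron into the core; C²⁺ still has 2 valence electrons; Li²⁺ is already 1 electron into the core; Si²⁺ still has 2 valence electrons.
Usually core removal costs more than valence removal, but here the competition is close: a tightly held n=2 valence electron can cost more to remove than an n=3 core electron, so the actual values have to decide it.
Valence configurations: C²⁺ [He]2s², Si²⁺ [Ne]3s².
The numbers (kJ/mol): K 4420, C 4620, Li 11815, Si 3232.
Hence IE_3: Si < K < C < Li.

Si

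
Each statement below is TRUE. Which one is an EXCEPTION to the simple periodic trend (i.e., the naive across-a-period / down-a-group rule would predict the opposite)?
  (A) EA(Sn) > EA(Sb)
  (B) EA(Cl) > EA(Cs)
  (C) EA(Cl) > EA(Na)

(A)

The general trend: electron affinity increases across a period and decreases down a group.
(A) Sn (period 5, group 14) vs Sb (period 5, group 15): the stated order contradicts the simple trend.
(B) Cl (period 3, group 17) vs Cs (period 6, group 1): the stated order agrees with the simple trend.
(C) Cl (period 3, group 17) vs Na (period 3, group 1): the stated order agrees with the simple trend.
The exception is (A): adding an electron to Sb's half-filled 5p³ is unfavourable, so Sn has the more exothermic EA.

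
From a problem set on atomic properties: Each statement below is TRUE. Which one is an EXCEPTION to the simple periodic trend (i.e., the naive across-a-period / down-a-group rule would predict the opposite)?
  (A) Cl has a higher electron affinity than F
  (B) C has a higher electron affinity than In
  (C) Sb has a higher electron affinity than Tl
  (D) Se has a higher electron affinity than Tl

(A)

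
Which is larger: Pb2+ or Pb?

Forming Pb2+ removes 2 electrons from Pb. Fewer electrons for the same nuclear charge means less shielding and a higher Z_eff on the remaining electrons.
A cation is smaller than its parent atom: Pb2+ < Pb.

Pb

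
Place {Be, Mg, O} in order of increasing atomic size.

Be is in period 2, group 2; O is in period 2, group 16; Mg is in period 3, group 2.
Moving right in a period, electrons are added to the same shell under a stronger nuclear pull, so atoms get smaller; moving down, a new shell is opened and atoms get larger.
These span different periods and groups, so the two trends combine.
Be > O: both are in period 2; the period trend gives Be the larger value.
Mg > Be: they share group 2; the group trend gives Mg the larger value.
Approximate values (pm): Be 102, O 63, Mg 139.
So from smallest to largest: O < Be < Mg.

O < Be < Mg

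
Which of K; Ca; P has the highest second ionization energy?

IE_2 is the cost of taking one more electron from the +1 cation: K⁺ is the bare [Ar] core; Ca⁺ still has 1 valence electron; P⁺ still has 4 valence electrons.
Core electrons are held far more tightly than valence electrons, so K tops the IE_2 order.
Valence configurations: Ca⁺ [Ar]4s¹, P⁺ [Ne]3s²3p².
The numbers (kJ/mol): K 3052, Ca 1145, P 1907.
Putting it together, IE_2: Ca < P < K.

K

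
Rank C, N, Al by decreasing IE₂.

The second ionization energy removes an electron from the +1 ion. For each element: C⁺ still has 3 valence electrons; N⁺ still has 4 valence electrons; Al⁺ still has 2 valence electrons.
All are still removing valence electrons, so compare the +1 ions as you would atoms: IE_2 generally rises across a period (higher Z_eff) and falls down a group (larger shell), subject to the usual subshell exceptions.
Valence configurations: C⁺ [He]2s²2p¹, N⁺ [He]2s²2p², Al⁺ [Ne]3s².
Tabulated IE_2 (kJ/mol): C 2353, N 2856, Al 1817.
Hence IE_2: Al < C < N.

N > C > Al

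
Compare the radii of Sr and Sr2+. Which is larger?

Forming Sr2+ removes 2 electrons from Sr. Fewer electrons for the same nuclear charge means less shielding and a higher Z_eff on the remaining electrons, and for main-group metals the entire outer shell is lost.
A cation is smaller than its parent atom: Sr2+ < Sr.

Sr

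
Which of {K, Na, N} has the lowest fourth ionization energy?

K

Consider each +3 ion: K³⁺ is already 2 electrons into the core; Na³⁺ is already 2 electrons into the core; N³⁺ still has 2 valence electrons.
Usually core removal costs more than valence removal, but here the competition is close: a tightly held n=2 valence electron can cost more to remove than an n=3 core electron, so the actual values have to decide it.
Approximate IE_4 values (kJ/mol): K 5877, Na 9543, N 7475.
Overall IE_4 order: K < N < Na.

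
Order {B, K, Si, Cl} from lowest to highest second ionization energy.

Consider each +1 ion: B⁺ still has 2 valence electrons; K⁺ is the bare [Ar] core; Si⁺ still has 3 valence electrons; Cl⁺ still has 6 valence electrons.
Core electrons are held far more tightly than valence electrons, so K tops the IE_2 order.
Valence configurations: B⁺ [He]2s², Si⁺ [Ne]3s²3p¹, Cl⁺ [Ne]3s²3p⁴.
The numbers (kJ/mol): B 2427, K 3052, Si 1577, Cl 2298.
Overall IE_2 order: Si < Cl < B < K.

Si, Cl, B, K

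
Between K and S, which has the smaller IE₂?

S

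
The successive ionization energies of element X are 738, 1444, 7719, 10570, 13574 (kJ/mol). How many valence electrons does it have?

2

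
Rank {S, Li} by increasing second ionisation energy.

S < Li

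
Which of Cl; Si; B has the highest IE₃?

Cl

IE_3 is the cost of taking one more electron from the +2 cation: Cl²⁺ still has 5 valence electrons; Si²⁺ still has 2 valence electrons; B²⁺ still has 1 valence electron.
All are still removing valence electrons, so compare the +2 ions as you would atoms: IE_3 generally rises across a period (higher Z_eff) and falls down a group (larger shell), subject to the usual subshell exceptions.
Valence configurations: Cl²⁺ [Ne]3s²3p³, Si²⁺ [Ne]3s², B²⁺ [He]2s¹.
Tabulated IE_3 (kJ/mol): Cl 3822, Si 3232, B 3660.
Overall IE_3 order: Si < B < Cl.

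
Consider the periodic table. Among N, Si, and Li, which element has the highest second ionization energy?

The second ionization energy removes an electron from the +1 ion. For each element: N⁺ still has 4 valence electrons; Si⁺ still has 3 valence electrons; Li⁺ is the bare [He] core.
Core electrons are held far more tightly than valence electrons, so Li tops the IE_2 order.
Valence configurations: N⁺ [He]2s²2p², Si⁺ [Ne]3s²3p¹.
Tabulated IE_2 (kJ/mol): N 2856, Si 1577, Li 7298.
Hence IE_2: Si < N < Li.

Li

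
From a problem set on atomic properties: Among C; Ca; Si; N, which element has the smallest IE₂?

After 1 electron has been removed, what remains? C⁺ still has 3 valence electrons; Ca⁺ still has 1 valence electron; Si⁺ still has 3 valence electrons; N⁺ still has 4 valence electrons.
All are still removing valence electrons, so compare the +1 ions as you would atoms: IE_2 generally rises across a period (higher Z_eff) and falls down a group (larger shell), subject to the usual subshell exceptions.
Valence configurations: C⁺ [He]2s²2p¹, Ca⁺ [Ar]4s¹, Si⁺ [Ne]3s²3p¹, N⁺ [He]2s²2p².
Approximate IE_2 values (kJ/mol): C 2353, Ca 1145, Si 1577, N 2856.
Hence IE_2: Ca < Si < C < N.

Ca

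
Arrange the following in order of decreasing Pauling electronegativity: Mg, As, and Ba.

Atoms toward the upper right of the periodic table pull bonding electrons most strongly.
These span different periods and groups, so the two trends combine.
Mg > Ba: Mg sits above Ba in group 2, so the down-group effect alone puts Mg higher.
As > Mg: period and group pull opposite ways; the across-period shift dominates (2.18 vs 1.31).
Tabulated electronegativity (Pauling): Mg 1.31, As 2.18, Ba 0.89.
So from highest to lowest: As > Mg > Ba.

As > Mg > Ba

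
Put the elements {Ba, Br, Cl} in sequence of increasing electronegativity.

Ba < Br < Cl

Electronegativity increases across a period and decreases down a group, tracking effective nuclear charge and atomic size.
These span different periods and groups, so the two trends combine.
Br > Ba: relative to Ba, both the across-period and down-group shifts push Br's electronegativity up.
Cl > Br: Cl sits above Br in group 17, so the down-group effect alone puts Cl higher.
Approximate values (Pauling): Cl 3.16, Br 2.96, Ba 0.89.
So from lowest to highest: Ba < Br < Cl.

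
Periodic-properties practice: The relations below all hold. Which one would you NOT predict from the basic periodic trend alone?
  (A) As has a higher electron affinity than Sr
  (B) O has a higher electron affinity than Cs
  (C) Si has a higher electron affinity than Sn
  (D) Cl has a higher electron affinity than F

(D)

The general trend: electron affinity increases across a period and decreases down a group.
(A) As (period 4, group 15) vs Sr (period 5, group 2): the stated order agrees with the simple trend.
(B) O (period 2, group 16) vs Cs (period 6, group 1): the stated order agrees with the simple trend.
(C) Si (period 3, group 14) vs Sn (period 5, group 14): the stated order agrees with the simple trend.
(D) Cl (period 3, group 17) vs F (period 2, group 17): the stated order contradicts the simple trend.
The exception is (D): F's small 2p subshell makes the incoming electron feel strong e⁻–e⁻ repulsion, so Cl actually releases more energy on gaining an electron.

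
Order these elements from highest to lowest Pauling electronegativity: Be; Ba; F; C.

Be is in period 2, group 2; C is in period 2, group 14; F is in period 2, group 17; Ba is in period 6, group 2.
EN rises left→right (higher Z_eff, smaller atoms) and falls top→bottom (larger, more shielded atoms).
These span different periods and groups, so the two trends combine.
Be > Ba: they share group 2; the group trend gives Be the larger value.
C > Be: both are in period 2; the period trend gives C the larger value.
F > C: F lies to the right of C in period 2, so the across-period effect alone puts F higher.
Tabulated electronegativity (Pauling): Be 1.57, C 2.55, F 3.98, Ba 0.89.
So from highest to lowest: F > C > Be > Ba.

F > C > Be > Ba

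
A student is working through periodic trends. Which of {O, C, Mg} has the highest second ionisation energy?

O

Consider each +1 ion: O⁺ still has 5 valence electrons; C⁺ still has 3 valence electrons; Mg⁺ still has 1 valence electron.
All are still removing valence electrons, so compare the +1 ions as you would atoms: IE_2 generally rises across a period (higher Z_eff) and falls down a group (larger shell), subject to the usual subshell exceptions.
Valence configurations: O⁺ [He]2s²2p³, C⁺ [He]2s²2p¹, Mg⁺ [Ne]3s¹.
Tabulated IE_2 (kJ/mol): O 3388, C 2353, Mg 1451.
Putting it together, IE_2: Mg < C < O.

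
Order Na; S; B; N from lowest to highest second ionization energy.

S, B, N, Na

IE_2 is the cost of taking one more electron from the +1 cation: Na⁺ is the bare [Ne] core; S⁺ still has 5 valence electrons; B⁺ still has 2 valence electrons; N⁺ still has 4 valence electrons.
Breaking into a closed-shell core is much more expensive than removing a leftover valence electron — Na has the largest IE_2 here.
Valence configurations: S⁺ [Ne]3s²3p³, B⁺ [He]2s², N⁺ [He]2s²2p².
Approximate IE_2 values (kJ/mol): Na 4562, S 2252, B 2427, N 2856.
Overall IE_2 order: S < B < N < Na.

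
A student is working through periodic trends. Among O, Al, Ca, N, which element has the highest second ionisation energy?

O

IE_2 is the cost of taking one more electron from the +1 cation: O⁺ still has 5 valence electrons; Al⁺ still has 2 valence electrons; Ca⁺ still has 1 valence electron; N⁺ still has 4 valence electrons.
All are still removing valence electrons, so compare the +1 ions as you would atoms: IE_2 generally rises across a period (higher Z_eff) and falls down a group (larger shell), subject to the usual subshell exceptions.
Valence configurations: O⁺ [He]2s²2p³, Al⁺ [Ne]3s², Ca⁺ [Ar]4s¹, N⁺ [He]2s²2p².
The numbers (kJ/mol): O 3388, Al 1817, Ca 1145, N 2856.
Overall IE_2 order: Ca < Al < N < O.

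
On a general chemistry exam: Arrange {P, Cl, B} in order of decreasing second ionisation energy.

B > Cl > P

Consider each +1 ion: P⁺ still has 4 valence electrons; Cl⁺ still has 6 valence electrons; B⁺ still has 2 valence electrons.
All are still removing valence electrons, so compare the +1 ions as you would atoms: IE_2 generally rises across a period (higher Z_eff) and falls down a group (larger shell), subject to the usual subshell exceptions.
Valence configurations: P⁺ [Ne]3s²3p², Cl⁺ [Ne]3s²3p⁴, B⁺ [He]2s².
Tabulated IE_2 (kJ/mol): P 1907, Cl 2298, B 2427.
So the second ionization energies run P < Cl < B.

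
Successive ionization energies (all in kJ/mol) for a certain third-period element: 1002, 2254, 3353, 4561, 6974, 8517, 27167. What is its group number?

Group 16

Look for the largest jump between consecutive ionization energies: IE7/IE6 ≈ 3.2, far larger than any earlier ratio.
That jump marks the point where a core electron is being removed. So the atom has 6 valence electrons.
A main-group element with 6 valence electrons is in group 16.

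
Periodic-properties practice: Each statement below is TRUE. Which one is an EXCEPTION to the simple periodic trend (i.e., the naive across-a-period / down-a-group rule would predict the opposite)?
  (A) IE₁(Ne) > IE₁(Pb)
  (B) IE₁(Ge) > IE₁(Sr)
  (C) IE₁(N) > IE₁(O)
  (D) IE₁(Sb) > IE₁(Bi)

(C)

The general trend: first ionization energy increases across a period and decreases down a group.
(A) Ne (period 2, group 18) vs Pb (period 6, group 14): the stated order agrees with the simple trend.
(B) Ge (period 4, group 14) vs Sr (period 5, group 2): the stated order agrees with the simple trend.
(C) N (period 2, group 15) vs O (period 2, group 16): the stated order contradicts the simple trend.
(D) Sb (period 5, group 15) vs Bi (period 6, group 15): the stated order agrees with the simple trend.
The exception is (C): pairing an electron in O's 2p⁴ costs repulsion energy, so O ionizes more easily than half-filled N (2p³).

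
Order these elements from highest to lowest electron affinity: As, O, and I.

I, O, As

Atoms with high Z_eff and room in the valence shell (especially the halogens) have the most exothermic electron affinities.
These span different periods and groups, so the two trends combine.
O > As: relative to As, both the across-period and down-group shifts push O's electron affinity up.
I > O: the two effects oppose for this pair; the across-period effect wins (295 vs 141 kJ/mol).
Tabulated electron affinity (kJ/mol): O 141, As 78, I 295.
So from highest to lowest: I > O > As.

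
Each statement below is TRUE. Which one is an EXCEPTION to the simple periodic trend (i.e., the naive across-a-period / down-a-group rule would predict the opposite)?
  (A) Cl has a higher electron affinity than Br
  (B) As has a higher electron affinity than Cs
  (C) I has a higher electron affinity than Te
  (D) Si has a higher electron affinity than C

The general trend: electron affinity increases across a period and decreases down a group.
(A) Cl (period 3, group 17) vs Br (period 4, group 17): the stated order agrees with the simple trend.
(B) As (period 4, group 15) vs Cs (period 6, group 1): the stated order agrees with the simple trend.
(C) I (period 5, group 17) vs Te (period 5, group 16): the stated order agrees with the simple trend.
(D) Si (period 3, group 14) vs C (period 2, group 14): the stated order contradicts the simple trend.
The exception is (D): Si's larger, more diffuse 3p orbitals accept an added electron slightly more readily than C's compact 2p.

(D)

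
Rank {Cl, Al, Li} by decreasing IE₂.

Li > Cl > Al

After 1 electron has been removed, what remains? Cl⁺ still has 6 valence electrons; Al⁺ still has 2 valence electrons; Li⁺ is the bare [He] core.
Breaking into a closed-shell core is much more expensive than removing a leftover valence electron — Li has the largest IE_2 here.
Valence configurations: Cl⁺ [Ne]3s²3p⁴, Al⁺ [Ne]3s².
Approximate IE_2 values (kJ/mol): Cl 2298, Al 1817, Li 7298.
Putting it together, IE_2: Al < Cl < Li.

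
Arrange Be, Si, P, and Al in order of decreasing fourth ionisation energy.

Be > Al > P > Si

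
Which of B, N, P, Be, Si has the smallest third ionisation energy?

Consider each +2 ion: B²⁺ still has 1 valence electron; N²⁺ still has 3 valence electrons; P²⁺ still has 3 valence electrons; Be²⁺ is the bare [He] core; Si²⁺ still has 2 valence electrons.
Breaking into a closed-shell core is much more expensive than removing a leftover valence electron — Be has the largest IE_3 here.
Valence configurations: B²⁺ [He]2s¹, N²⁺ [He]2s²2p¹, P²⁺ [Ne]3s²3p¹, Si²⁺ [Ne]3s².
P²⁺ loses a lone 3p electron whereas Si²⁺ must break into a filled 3s² pair, so IE_3(Si) > IE_3(P) even though P has the higher nuclear charge.
Approximate IE_3 values (kJ/mol): B 3660, N 4578, P 2914, Be 14849, Si 3232.
Putting it together, IE_3: P < Si < B < N < Be.

P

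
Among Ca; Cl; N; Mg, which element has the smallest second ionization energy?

After 1 electron has been removed, what remains? Ca⁺ still has 1 valence electron; Cl⁺ still has 6 valence electrons; N⁺ still has 4 valence electrons; Mg⁺ still has 1 valence electron.
All are still removing valence electrons, so compare the +1 ions as you would atoms: IE_2 generally rises across a period (higher Z_eff) and falls down a group (larger shell), subject to the usual subshell exceptions.
Valence configurations: Ca⁺ [Ar]4s¹, Cl⁺ [Ne]3s²3p⁴, N⁺ [He]2s²2p², Mg⁺ [Ne]3s¹.
Tabulated IE_2 (kJ/mol): Ca 1145, Cl 2298, N 2856, Mg 1451.
Hence IE_2: Ca < Mg < Cl < N.

Ca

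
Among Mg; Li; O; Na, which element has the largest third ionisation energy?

Li

IE_3 is the cost of taking one more electron from the +2 cation: Mg²⁺ is the bare [Ne] core; Li²⁺ is already 1 electron into the core; O²⁺ still has 4 valence electrons; Na²⁺ is already 1 electron into the core.
Breaking into a closed-shell core is much more expensive than removing a leftover valence electron — Na, Mg and Li have the largest IE_3 here.
Tabulated IE_3 (kJ/mol): Mg 7733, Li 11815, O 5300, Na 6910.
Putting it together, IE_3: O < Na < Mg < Li.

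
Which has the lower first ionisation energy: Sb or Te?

Sb

IE₁ increases left→right with effective nuclear charge and decreases top→bottom as the valence shell moves farther out.
All lie in period 5, so first ionization energy increases left to right.
So Sb has the lower first ionisation energy (Sb < Te).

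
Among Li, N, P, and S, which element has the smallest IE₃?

IE_3 is the cost of taking one more electron from the +2 cation: Li²⁺ is already 1 electron into the core; N²⁺ still has 3 valence electrons; P²⁺ still has 3 valence electrons; S²⁺ still has 4 valence electrons.
Breaking into a closed-shell core is much more expensive than removing a leftover valence electron — Li has the largest IE_3 here.
Valence configurations: N²⁺ [He]2s²2p¹, P²⁺ [Ne]3s²3p¹, S²⁺ [Ne]3s²3p².
Tabulated IE_3 (kJ/mol): Li 11815, N 4578, P 2914, S 3357.
Hence IE_3: P < S < N < Li.

P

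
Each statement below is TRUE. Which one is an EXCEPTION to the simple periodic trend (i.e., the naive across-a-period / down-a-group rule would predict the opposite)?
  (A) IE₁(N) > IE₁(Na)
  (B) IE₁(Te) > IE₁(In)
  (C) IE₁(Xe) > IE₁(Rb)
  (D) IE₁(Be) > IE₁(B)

(D)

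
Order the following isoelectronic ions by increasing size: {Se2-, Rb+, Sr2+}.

Sr2+, Rb+, Se2-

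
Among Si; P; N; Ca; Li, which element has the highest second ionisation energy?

Li

IE_2 is the cost of taking one more electron from the +1 cation: Si⁺ still has 3 valence electrons; P⁺ still has 4 valence electrons; N⁺ still has 4 valence electrons; Ca⁺ still has 1 valence electron; Li⁺ is the bare [He] core.
Pulling an electron out of a noble-gas core costs far more than removing a remaining valence electron, so Li sits at the high end of IE_2.
Valence configurations: Si⁺ [Ne]3s²3p¹, P⁺ [Ne]3s²3p², N⁺ [He]2s²2p², Ca⁺ [Ar]4s¹.
Tabulated IE_2 (kJ/mol): Si 1577, P 1907, N 2856, Ca 1145, Li 7298.
Putting it together, IE_2: Ca < Si < P < N < Li.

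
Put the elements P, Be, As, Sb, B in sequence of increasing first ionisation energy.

B, Sb, Be, As, P

Be is in period 2, group 2; B is in period 2, group 13; P is in period 3, group 15; As is in period 4, group 15; Sb is in period 5, group 15.
Across a period the outer electron is held more tightly (higher IE₁); down a group it sits in a higher shell, more shielded, and comes off more easily.
Neither a single period nor a single group — weigh both effects.
Sb > B: period and group pull opposite ways; the across-period shift dominates (831 vs 801 kJ/mol).
Be > Sb: the two effects oppose for this pair; the down-group effect wins (900 vs 831 kJ/mol).
As > Be: period and group pull opposite ways; the across-period shift dominates (947 vs 900 kJ/mol).
P > As: they share group 15; the group trend gives P the larger value.
Note the exception: Be has a higher first ionization energy than B, contrary to the simple trend — removing B's lone 2p electron is easier than breaking Be's filled 2s².
For reference (kJ/mol): Be 900, B 801, P 1012, As 947, Sb 831.
So from lowest to highest: B < Sb < Be < As < P.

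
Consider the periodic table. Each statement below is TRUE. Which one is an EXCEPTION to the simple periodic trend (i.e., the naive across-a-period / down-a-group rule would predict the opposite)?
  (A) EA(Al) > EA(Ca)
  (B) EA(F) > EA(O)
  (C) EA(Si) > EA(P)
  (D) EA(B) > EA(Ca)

(C)

The general trend: electron affinity increases across a period and decreases down a group.
(A) Al (period 3, group 13) vs Ca (period 4, group 2): the stated order agrees with the simple trend.
(B) F (period 2, group 17) vs O (period 2, group 16): the stated order agrees with the simple trend.
(C) Si (period 3, group 14) vs P (period 3, group 15): the stated order contradicts the simple trend.
(D) B (period 2, group 13) vs Ca (period 4, group 2): the stated order agrees with the simple trend.
The exception is (C): adding an electron to P's half-filled 3p³ is unfavourable, so Si (3p²) has the more exothermic EA.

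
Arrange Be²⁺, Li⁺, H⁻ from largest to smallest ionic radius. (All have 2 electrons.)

H⁻ > Li⁺ > Be²⁺

All of these have 2 electrons, so size is governed by nuclear charge alone: the more protons, the stronger the pull on the same electron cloud, and the smaller the ion.
Nuclear charges: Be²⁺ (Z=4), Li⁺ (Z=3), H⁻ (Z=1).
Largest to smallest: H⁻ > Li⁺ > Be²⁺.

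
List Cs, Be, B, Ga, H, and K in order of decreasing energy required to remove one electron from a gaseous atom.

H, Be, B, Ga, K, Cs

IE₁ increases left→right with effective nuclear charge and decreases top→bottom as the valence shell moves farther out.
Neither a single period nor a single group — weigh both effects.
K > Cs: they share group 1; the group trend gives K the larger value.
Ga > K: both are in period 4; the period trend gives Ga the larger value.
B > Ga: B sits above Ga in group 13, so the down-group effect alone puts B higher.
Be > B: this pair runs against the simple trend — see the exception note.
H > Be: the two effects oppose for this pair; the down-group effect wins (1312 vs 900 kJ/mol).
Note the exception: Be has a higher first ionization energy than B, contrary to the simple trend — removing B's lone 2p electron is easier than breaking Be's filled 2s².
Tabulated first ionization energy (kJ/mol): H 1312, Be 900, B 801, K 419, Ga 579, Cs 376.
So from highest to lowest: H > Be > B > Ga > K > Cs.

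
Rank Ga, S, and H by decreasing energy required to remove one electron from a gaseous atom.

H > S > Ga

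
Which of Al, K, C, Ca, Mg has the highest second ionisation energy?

The second ionization energy removes an electron from the +1 ion. For each element: Al⁺ still has 2 valence electrons; K⁺ is the bare [Ar] core; C⁺ still has 3 valence electrons; Ca⁺ still has 1 valence electron; Mg⁺ still has 1 valence electron.
Core electrons are held far more tightly than valence electrons, so K tops the IE_2 order.
Valence configurations: Al⁺ [Ne]3s², C⁺ [He]2s²2p¹, Ca⁺ [Ar]4s¹, Mg⁺ [Ne]3s¹.
Approximate IE_2 values (kJ/mol): Al 1817, K 3052, C 2353, Ca 1145, Mg 1451.
Hence IE_2: Ca < Mg < Al < C < K.

K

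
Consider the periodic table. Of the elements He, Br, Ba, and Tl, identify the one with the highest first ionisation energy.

He is in period 1, group 18; Br is in period 4, group 17; Ba is in period 6, group 2; Tl is in period 6, group 13.
First ionization energy rises across a period (greater Z_eff holds electrons more tightly) and falls down a group (valence electrons are farther from the nucleus).
These span different periods and groups, so the two trends combine.
Tl > Ba: both are in period 6; the period trend gives Tl the larger value.
Br > Tl: both effects reinforce here, so Br is clearly the higher of the two.
He > Br: relative to Br, both the across-period and down-group shifts push He's first ionization energy up.
Approximate values (kJ/mol): He 2372, Br 1140, Ba 503, Tl 589.
The highest first ionisation energy among these belongs to He.

He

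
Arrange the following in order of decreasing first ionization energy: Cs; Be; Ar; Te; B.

Removing the outermost electron gets harder across a period and easier down a group.
These span different periods and groups, so the two trends combine.
B > Cs: relative to Cs, both the across-period and down-group shifts push B's first ionization energy up.
Te > B: period and group pull opposite ways; the across-period shift dominates (869 vs 801 kJ/mol).
Be > Te: period and group pull opposite ways; the down-group shift dominates (900 vs 869 kJ/mol).
Ar > Be: period and group pull opposite ways; the across-period shift dominates (1521 vs 900 kJ/mol).
Note the exception: Be has a higher first ionization energy than B, contrary to the simple trend — removing B's lone 2p electron is easier than breaking Be's filled 2s².
Tabulated first ionization energy (kJ/mol): Be 900, B 801, Ar 1521, Te 869, Cs 376.
So from highest to lowest: Ar > Be > Te > B > Cs.

Ar > Be > Te > B > Cs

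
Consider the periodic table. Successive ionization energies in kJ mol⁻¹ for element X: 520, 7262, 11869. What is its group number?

Look for the largest jump between consecutive ionization energies: IE2/IE1 ≈ 14.0, far larger than any earlier ratio.
That jump marks the point where a core electron is being removed. So the atom has 1 valence electron.
A main-group element with 1 valence electron is in group 1.

Group 1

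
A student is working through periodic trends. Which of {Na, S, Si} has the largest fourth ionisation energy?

IE_4 is the cost of taking one more electron from the +3 cation: Na³⁺ is already 2 electrons into the core; S³⁺ still has 3 valence electrons; Si³⁺ still has 1 valence electron.
Core electrons are held far more tightly than valence electrons, so Na tops the IE_4 order.
Valence configurations: S³⁺ [Ne]3s²3p¹, Si³⁺ [Ne]3s¹.
The numbers (kJ/mol): Na 9543, S 4556, Si 4356.
Overall IE_4 order: Si < S < Na.

Na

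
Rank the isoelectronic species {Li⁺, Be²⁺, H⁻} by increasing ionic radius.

All of these have 2 electrons, so size is governed by nuclear charge alone: the more protons, the stronger the pull on the same electron cloud, and the smaller the ion.
Nuclear charges: Be²⁺ (Z=4), Li⁺ (Z=3), H⁻ (Z=1).
Smallest to largest: Be²⁺ < Li⁺ < H⁻.

Be²⁺, Li⁺, H⁻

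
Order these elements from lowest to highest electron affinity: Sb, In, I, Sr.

Sr < In < Sb < I

Sr is in period 5, group 2; In is in period 5, group 13; Sb is in period 5, group 15; I is in period 5, group 17.
Electron affinity generally becomes more exothermic across a period toward the halogens and less exothermic down a group.
All lie in period 5, so electron affinity increases left to right.
So from lowest to highest: Sr < In < Sb < I.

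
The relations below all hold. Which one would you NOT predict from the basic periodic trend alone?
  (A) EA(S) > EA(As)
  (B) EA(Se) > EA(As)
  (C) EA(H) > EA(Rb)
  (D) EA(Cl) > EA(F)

The general trend: electron affinity increases across a period and decreases down a group.
(A) S (period 3, group 16) vs As (period 4, group 15): the stated order agrees with the simple trend.
(B) Se (period 4, group 16) vs As (period 4, group 15): the stated order agrees with the simple trend.
(C) H (period 1, group 1) vs Rb (period 5, group 1): the stated order agrees with the simple trend.
(D) Cl (period 3, group 17) vs F (period 2, group 17): the stated order contradicts the simple trend.
The exception is (D): F's small 2p subshell makes the incoming electron feel strong e⁻–e⁻ repulsion, so Cl actually releases more energy on gaining an electron.

(D)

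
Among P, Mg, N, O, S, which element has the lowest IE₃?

IE_3 is the cost of taking one more electron from the +2 cation: P²⁺ still has 3 valence electrons; Mg²⁺ is the bare [Ne] core; N²⁺ still has 3 valence electrons; O²⁺ still has 4 valence electrons; S²⁺ still has 4 valence electrons.
Pulling an electron out of a noble-gas core costs far more than removing a remaining valence electron, so Mg sits at the high end of IE_3.
Valence configurations: P²⁺ [Ne]3s²3p¹, N²⁺ [He]2s²2p¹, O²⁺ [He]2s²2p², S²⁺ [Ne]3s²3p².
Tabulated IE_3 (kJ/mol): P 2914, Mg 7733, N 4578, O 5300, S 3357.
So the third ionization energies run P < S < N < O < Mg.

P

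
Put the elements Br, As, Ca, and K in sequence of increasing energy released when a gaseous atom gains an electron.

Ca < K < As < Br

K is in period 4, group 1; Ca is in period 4, group 2; As is in period 4, group 15; Br is in period 4, group 17.
Adding an electron releases more energy for atoms nearer the top right (short of the noble gases).
All lie in period 4; the across-period trend (electron affinity increases left to right) applies, with the exception below.
Note the exception: K has a higher electron affinity than Ca, contrary to the simple trend — adding an electron to Ca (ns²) has to open a new, higher-energy np subshell, which is unfavourable.
Approximate values (kJ/mol): K 48, Ca 2, As 78, Br 325.
So from lowest to highest: Ca < K < As < Br.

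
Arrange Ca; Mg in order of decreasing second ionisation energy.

Mg > Ca

Consider each +1 ion: Ca⁺ still has 1 valence electron; Mg⁺ still has 1 valence electron.
All are still removing valence electrons, so compare the +1 ions as you would atoms: IE_2 generally rises across a period (higher Z_eff) and falls down a group (larger shell), subject to the usual subshell exceptions.
Valence configurations: Ca⁺ [Ar]4s¹, Mg⁺ [Ne]3s¹.
Approximate IE_2 values (kJ/mol): Ca 1145, Mg 1451.
So the second ionization energies run Ca < Mg.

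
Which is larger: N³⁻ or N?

N³⁻

Forming N³⁻ adds 3 electrons to N. More electron–electron repulsion in the same shell, with unchanged nuclear charge, lets the cloud expand.
An anion is larger than its parent atom: N³⁻ > N.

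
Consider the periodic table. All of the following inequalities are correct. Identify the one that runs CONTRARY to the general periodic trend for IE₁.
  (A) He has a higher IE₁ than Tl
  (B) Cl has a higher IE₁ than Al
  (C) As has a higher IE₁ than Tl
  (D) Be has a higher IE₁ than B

The general trend: IE₁ increases across a period and decreases down a group.
(A) He (period 1, group 18) vs Tl (period 6, group 13): the stated order agrees with the simple trend.
(B) Cl (period 3, group 17) vs Al (period 3, group 13): the stated order agrees with the simple trend.
(C) As (period 4, group 15) vs Tl (period 6, group 13): the stated order agrees with the simple trend.
(D) Be (period 2, group 2) vs B (period 2, group 13): the stated order contradicts the simple trend.
The exception is (D): removing B's lone 2p electron is easier than breaking Be's filled 2s².

(D)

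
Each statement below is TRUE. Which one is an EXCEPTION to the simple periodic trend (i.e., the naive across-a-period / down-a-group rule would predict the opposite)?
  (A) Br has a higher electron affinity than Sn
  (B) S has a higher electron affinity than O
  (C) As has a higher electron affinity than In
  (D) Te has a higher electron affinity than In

The general trend: electron affinity increases across a period and decreases down a group.
(A) Br (period 4, group 17) vs Sn (period 5, group 14): the stated order agrees with the simple trend.
(B) S (period 3, group 16) vs O (period 2, group 16): the stated order contradicts the simple trend.
(C) As (period 4, group 15) vs In (period 5, group 13): the stated order agrees with the simple trend.
(D) Te (period 5, group 16) vs In (period 5, group 13): the stated order agrees with the simple trend.
The exception is (B): the compact 2p subshell of O repels the added electron more than S's larger 3p does.

(B)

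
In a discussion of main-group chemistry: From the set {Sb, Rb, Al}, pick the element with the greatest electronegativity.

Sb

Al is in period 3, group 13; Rb is in period 5, group 1; Sb is in period 5, group 15.
EN rises left→right (higher Z_eff, smaller atoms) and falls top→bottom (larger, more shielded atoms).
These span different periods and groups, so the two trends combine.
Al > Rb: both effects reinforce here, so Al is clearly the higher of the two.
Sb > Al: the two effects oppose for this pair; the across-period effect wins (2.05 vs 1.61).
Approximate values (Pauling): Al 1.61, Rb 0.82, Sb 2.05.
The greatest electronegativity among these belongs to Sb.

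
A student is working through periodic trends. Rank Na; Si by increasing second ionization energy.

IE_2 is the cost of taking one more electron from the +1 cation: Na⁺ is the bare [Ne] core; Si⁺ still has 3 valence electrons.
Pulling an electron out of a noble-gas core costs far more than removing a remaining valence electron, so Na sits at the high end of IE_2.
Tabulated IE_2 (kJ/mol): Na 4562, Si 1577.
Overall IE_2 order: Si < Na.

Si, Na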